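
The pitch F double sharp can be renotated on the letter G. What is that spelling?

G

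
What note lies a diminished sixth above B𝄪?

A sixth above B lands on the letter G.
A diminished sixth spans 7 semitones, so B## moves to pitch class 8. On the letter G that is G#.

G#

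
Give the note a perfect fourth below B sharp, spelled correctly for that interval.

B down a perfect fourth is F#, so the target letter is F.
From B#, a perfect fourth is 5 semitones down: F##.

F##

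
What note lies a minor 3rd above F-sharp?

A

F up a major third is A, so the target letter is A.
From F#, a minor third is 3 semitones up: A.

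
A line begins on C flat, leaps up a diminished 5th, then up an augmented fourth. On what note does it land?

Cb

A diminished fifth up from Cb is Gbb (letter G, 6 semitones up).
An augmented fourth up from Gbb is Cb (letter C, 6 semitones up).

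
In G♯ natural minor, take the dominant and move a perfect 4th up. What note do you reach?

The dominant of G# natural minor is D#.
A perfect fourth (5 semitones) above D# lands on the letter G, giving G#.

G#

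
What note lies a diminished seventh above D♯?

C

D up a major seventh is C#, so the target letter is C.
From D#, a diminished seventh is 9 semitones up: C.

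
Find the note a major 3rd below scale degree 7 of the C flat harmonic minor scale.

Gb

Scale degree 7 of Cb harmonic minor is Bb.
A major third (4 semitones) below Bb lands on the letter G, giving Gb.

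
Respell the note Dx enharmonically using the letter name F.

Fb

Plain F sits 1 semitone above D##, so on the letter F the same pitch needs a flat: Fb.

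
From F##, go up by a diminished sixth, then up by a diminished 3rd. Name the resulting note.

A diminished sixth up from F## is D (letter D, 7 semitones up).
A diminished third up from D is Fb (letter F, 2 semitones up).

Fb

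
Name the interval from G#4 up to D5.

The letter names run G→D, a span of 4 letter steps, so the interval is some kind of fifth.
G# to D is 6 semitones. A perfect fifth is 7, so 6 makes it diminished.

diminished fifth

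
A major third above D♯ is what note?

D up a major third is F#, so the target letter is F.
From D#, a major third is 4 semitones up: F##.

F##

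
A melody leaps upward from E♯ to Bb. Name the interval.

The letter names run E→B, a span of 4 letter steps, so the interval is some kind of fifth.
E# to Bb is 5 semitones. A perfect fifth is 7, so 5 makes it doubly diminished.

doubly diminished fifth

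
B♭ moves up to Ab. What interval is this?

The letter names run B→A, a span of 6 letter steps, so the interval is some kind of seventh.
Bb to Ab is 10 semitones. A major seventh is 11, so 10 makes it minor.

minor seventh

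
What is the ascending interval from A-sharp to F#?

The letter names run A→F, a span of 5 letter steps, so the interval is some kind of sixth.
A# to F# is 8 semitones. A major sixth is 9, so 8 makes it minor.

minor sixth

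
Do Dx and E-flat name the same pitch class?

No

D## is pitch class 4; Eb is pitch class 3.
The pitch classes differ (4 vs. 3), so they are not enharmonic equivalents.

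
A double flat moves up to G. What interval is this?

The letter names run A→G, a span of 6 letter steps, so the interval is some kind of seventh.
Abb to G is 12 semitones. A major seventh is 11, so 12 makes it augmented.

augmented seventh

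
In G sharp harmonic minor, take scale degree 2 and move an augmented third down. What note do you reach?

Scale degree 2 of G# harmonic minor is A#.
An augmented third (5 semitones) below A# lands on the letter F, giving F.

F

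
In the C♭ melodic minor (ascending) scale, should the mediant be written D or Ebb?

Each scale degree takes a distinct letter name. Degree 3 of a scale on C must use the letter E.
Ebb and D are enharmonically the same pitch, but only Ebb uses the letter E, so it is the correct spelling here.

Ebb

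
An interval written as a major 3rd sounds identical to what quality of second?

doubly augmented

A major third spans 4 semitones.
A second spanning 4 semitones is doubly augmented (the major second is 2).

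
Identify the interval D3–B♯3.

Counting letters D–E–F–G–A–B gives a sixth.
D→B# = 10 semitones, 1 wider than the major sixth (9), so augmented.

augmented sixth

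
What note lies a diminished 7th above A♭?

Gbb

A seventh above A lands on the letter G.
A diminished seventh spans 9 semitones, so Ab moves to pitch class 5. On the letter G that is Gbb.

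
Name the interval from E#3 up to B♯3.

perfect fifth

The letter names run E→B, a span of 4 letter steps, so the interval is some kind of fifth.
E# to B# is 7 semitones. A perfect fifth is 7, so 7 makes it perfect.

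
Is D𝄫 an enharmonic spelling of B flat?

No

Two spellings are enharmonically equivalent only if they share a pitch class.
Here Dbb → 0, Bb → 10; 0 ≠ 10, so they are not.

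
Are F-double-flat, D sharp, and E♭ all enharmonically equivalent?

Yes

Fbb = pitch class 3 and D# = pitch class 3 and Eb = pitch class 3 — the same pitch class, so they are enharmonic equivalents.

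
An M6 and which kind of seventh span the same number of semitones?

A major sixth spans 9 semitones.
A seventh spanning 9 semitones is diminished (the major seventh is 11).

diminished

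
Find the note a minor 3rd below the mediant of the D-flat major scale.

The mediant of Db major is F.
A minor third (3 semitones) below F lands on the letter D, giving D.

D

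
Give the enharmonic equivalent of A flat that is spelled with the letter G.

G#

Ab is pitch class 8. The letter G alone is pitch class 7.
To reach pitch class 8 from G requires an offset of +1 semitone, i.e. sharp: G#.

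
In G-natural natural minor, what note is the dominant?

D

The G natural minor scale runs G A Bb C D Eb F.
Degree 5 is D.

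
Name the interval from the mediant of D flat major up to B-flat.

The mediant of Db major is F.
F up to Bb: letters F→B make it a fourth; 5 semitones makes it perfect.

perfect fourth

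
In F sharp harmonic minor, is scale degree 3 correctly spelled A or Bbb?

Each scale degree takes a distinct letter name. Degree 3 of a scale on F must use the letter A.
A and Bbb are enharmonically the same pitch, but only A uses the letter A, so it is the correct spelling here.

A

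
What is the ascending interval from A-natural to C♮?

Counting letters A–B–C gives a third.
A→C = 3 semitones, 1 narrower than the major third (4), so minor.

minor third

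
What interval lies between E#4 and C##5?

major sixth

The letter names run E→C, a span of 5 letter steps, so the interval is some kind of sixth.
E# to C## is 9 semitones. A major sixth is 9, so 9 makes it major.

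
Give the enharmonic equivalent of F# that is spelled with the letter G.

Gb

Plain G sits 1 semitone above F#, so on the letter G the same pitch needs a flat: Gb.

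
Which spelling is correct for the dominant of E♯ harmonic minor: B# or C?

B#

Each scale degree takes a distinct letter name. Degree 5 of a scale on E must use the letter B.
B# and C are enharmonically the same pitch, but only B# uses the letter B, so it is the correct spelling here.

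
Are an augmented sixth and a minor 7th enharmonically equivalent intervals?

Yes

An augmented sixth spans 10 semitones; a minor seventh spans 10.
They are enharmonically equivalent.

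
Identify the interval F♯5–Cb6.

Counting letters F–G–A–B–C gives a fifth.
F#→Cb = 5 semitones, 2 narrower than the perfect fifth (7), so doubly diminished.

doubly diminished fifth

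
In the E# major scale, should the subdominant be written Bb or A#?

Each scale degree takes a distinct letter name. Degree 4 of a scale on E must use the letter A.
A# and Bb are enharmonically the same pitch, but only A# uses the letter A, so it is the correct spelling here.

A#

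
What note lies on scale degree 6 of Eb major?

C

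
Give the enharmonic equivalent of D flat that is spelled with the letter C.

Db is pitch class 1. The letter C alone is pitch class 0.
To reach pitch class 1 from C requires an offset of +1 semitone, i.e. sharp: C#.

C#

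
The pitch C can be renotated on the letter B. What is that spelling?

C is pitch class 0. The letter B alone is pitch class 11.
To reach pitch class 0 from B requires an offset of +1 semitone, i.e. sharp: B#.

B#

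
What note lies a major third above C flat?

Eb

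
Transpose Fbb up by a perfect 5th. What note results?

Cbb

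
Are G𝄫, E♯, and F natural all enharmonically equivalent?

Gbb is pitch class 5; E# is pitch class 5; F is pitch class 5.
All spellings map to pitch class 5, so they are enharmonically equivalent.

Yes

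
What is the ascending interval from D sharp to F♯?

minor third

Counting letters D–E–F gives a third.
D#→F# = 3 semitones, 1 narrower than the major third (4), so minor.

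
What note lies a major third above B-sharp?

D##

A third above B lands on the letter D.
A major third spans 4 semitones, so B# moves to pitch class 4. On the letter D that is D##.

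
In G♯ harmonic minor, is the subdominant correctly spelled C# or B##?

C#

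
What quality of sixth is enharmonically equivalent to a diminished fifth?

doubly diminished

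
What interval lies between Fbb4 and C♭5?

The letter names run F→C, a span of 4 letter steps, so the interval is some kind of fifth.
Fbb to Cb is 8 semitones. A perfect fifth is 7, so 8 makes it augmented.

augmented fifth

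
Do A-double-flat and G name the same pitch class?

Yes

Abb = pitch class 7 and G = pitch class 7 — the same pitch class, so they are enharmonic equivalents.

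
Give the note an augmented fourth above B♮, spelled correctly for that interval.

E#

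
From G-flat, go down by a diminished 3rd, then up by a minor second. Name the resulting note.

A diminished third down from Gb is E (letter E, 2 semitones down).
A minor second up from E is F (letter F, 1 semitone up).

F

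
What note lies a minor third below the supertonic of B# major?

A##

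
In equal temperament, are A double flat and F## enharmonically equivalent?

Abb is pitch class 7; F## is pitch class 7.
All spellings map to pitch class 7, so they are enharmonically equivalent.

Yes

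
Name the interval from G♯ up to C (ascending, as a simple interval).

The letter names run G→C, a span of 3 letter steps, so the interval is some kind of fourth.
G# to C is 4 semitones. A perfect fourth is 5, so 4 makes it diminished.

diminished fourth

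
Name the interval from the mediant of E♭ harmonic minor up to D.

augmented fifth

The mediant of Eb harmonic minor is Gb.
Gb up to D: letters G→D make it a fifth; 8 semitones makes it augmented.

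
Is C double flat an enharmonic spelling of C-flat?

No

Two spellings are enharmonically equivalent only if they share a pitch class.
Here Cbb → 10, Cb → 11; 10 ≠ 11, so they are not.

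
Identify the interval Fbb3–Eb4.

The letter names run F→E, a span of 6 letter steps, so the interval is some kind of seventh.
Fbb to Eb is 12 semitones. A major seventh is 11, so 12 makes it augmented.

augmented seventh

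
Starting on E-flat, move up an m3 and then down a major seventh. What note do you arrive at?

Abb

A minor third up from Eb is Gb (letter G, 3 semitones up).
A major seventh down from Gb is Abb (letter A, 11 semitones down).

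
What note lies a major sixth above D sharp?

B#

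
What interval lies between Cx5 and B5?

diminished seventh

Counting letters C–D–E–F–G–A–B gives a seventh.
C##→B = 9 semitones, 2 narrower than the major seventh (11), so diminished.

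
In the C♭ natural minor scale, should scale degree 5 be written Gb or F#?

Gb

Each scale degree takes a distinct letter name. Degree 5 of a scale on C must use the letter G.
Gb and F# are enharmonically the same pitch, but only Gb uses the letter G, so it is the correct spelling here.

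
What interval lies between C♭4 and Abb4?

minor sixth

The letter names run C→A, a span of 5 letter steps, so the interval is some kind of sixth.
Cb to Abb is 8 semitones. A major sixth is 9, so 8 makes it minor.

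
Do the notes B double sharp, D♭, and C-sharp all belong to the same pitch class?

Yes

B## = pitch class 1 and Db = pitch class 1 and C# = pitch class 1 — the same pitch class, so they are enharmonic equivalents.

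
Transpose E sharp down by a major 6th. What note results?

E down a major sixth is G, so the target letter is G.
From E#, a major sixth is 9 semitones down: G#.

G#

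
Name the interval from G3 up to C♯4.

augmented fourth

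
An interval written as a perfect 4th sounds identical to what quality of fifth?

A perfect fourth spans 5 semitones.
A fifth spanning 5 semitones is doubly diminished (the perfect fifth is 7).

doubly diminished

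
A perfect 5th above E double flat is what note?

Bbb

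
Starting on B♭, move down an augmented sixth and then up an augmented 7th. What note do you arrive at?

C

An augmented sixth down from Bb is Dbb (letter D, 10 semitones down).
An augmented seventh up from Dbb is C (letter C, 12 semitones up).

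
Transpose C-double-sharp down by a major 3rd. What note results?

A#

C down a major third is Ab, so the target letter is A.
From C##, a major third is 4 semitones down: A#.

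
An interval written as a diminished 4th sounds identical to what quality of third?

A diminished fourth spans 4 semitones.
A third spanning 4 semitones is major (the major third is 4).

major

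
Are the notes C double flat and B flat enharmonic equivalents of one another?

Yes

Cbb = pitch class 10 and Bb = pitch class 10 — the same pitch class, so they are enharmonic equivalents.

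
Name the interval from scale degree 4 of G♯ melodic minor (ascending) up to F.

Scale degree 4 of G# melodic minor (ascending) is C#.
C# up to F: letters C→F make it a fourth; 4 semitones makes it diminished.

diminished fourth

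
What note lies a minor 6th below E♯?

G##

E down a major sixth is G, so the target letter is G.
From E#, a minor sixth is 8 semitones down: G##.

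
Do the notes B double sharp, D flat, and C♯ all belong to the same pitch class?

Yes

B## = pitch class 1 and Db = pitch class 1 and C# = pitch class 1 — the same pitch class, so they are enharmonic equivalents.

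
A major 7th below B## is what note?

B down a major seventh is C, so the target letter is C.
From B##, a major seventh is 11 semitones down: C##.

C##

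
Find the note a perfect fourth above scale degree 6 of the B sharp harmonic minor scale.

C#

Scale degree 6 of B# harmonic minor is G#.
A perfect fourth (5 semitones) above G# lands on the letter C, giving C#.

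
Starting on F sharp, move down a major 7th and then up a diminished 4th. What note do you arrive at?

A major seventh down from F# is G (letter G, 11 semitones down).
A diminished fourth up from G is Cb (letter C, 4 semitones up).

Cb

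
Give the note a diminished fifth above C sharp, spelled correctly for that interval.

C up a perfect fifth is G, so the target letter is G.
From C#, a diminished fifth is 6 semitones up: G.

G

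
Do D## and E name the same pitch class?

D## = pitch class 4 and E = pitch class 4 — the same pitch class, so they are enharmonic equivalents.

Yes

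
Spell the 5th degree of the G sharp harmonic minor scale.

D#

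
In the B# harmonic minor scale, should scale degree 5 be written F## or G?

F##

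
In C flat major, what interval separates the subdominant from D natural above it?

The subdominant of Cb major is Fb.
Fb up to D: letters F→D make it a sixth; 10 semitones makes it augmented.

augmented sixth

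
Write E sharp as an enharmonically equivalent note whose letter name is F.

F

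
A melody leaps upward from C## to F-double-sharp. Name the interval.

perfect fourth

The letter names run C→F, a span of 3 letter steps, so the interval is some kind of fourth.
C## to F## is 5 semitones. A perfect fourth is 5, so 5 makes it perfect.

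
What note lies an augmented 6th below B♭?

A sixth below B lands on the letter D.
An augmented sixth spans 10 semitones, so Bb moves to pitch class 0. On the letter D that is Dbb.

Dbb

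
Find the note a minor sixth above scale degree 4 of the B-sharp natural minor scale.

C#

Scale degree 4 of B# natural minor is E#.
A minor sixth (8 semitones) above E# lands on the letter C, giving C#.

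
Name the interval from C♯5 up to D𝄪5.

augmented second

The letter names run C→D, a span of 1 letter step, so the interval is some kind of second.
C# to D## is 3 semitones. A major second is 2, so 3 makes it augmented.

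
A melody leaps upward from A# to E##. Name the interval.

augmented fifth

Counting letters A–B–C–D–E gives a fifth.
A#→E## = 8 semitones, 1 wider than the perfect fifth (7), so augmented.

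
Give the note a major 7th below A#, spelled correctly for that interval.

A seventh below A lands on the letter B.
A major seventh spans 11 semitones, so A# moves to pitch class 11. On the letter B that is B.

B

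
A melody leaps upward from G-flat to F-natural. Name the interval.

major seventh

Counting letters G–A–B–C–D–E–F gives a seventh.
Gb→F = 11 semitones, exactly the major seventh.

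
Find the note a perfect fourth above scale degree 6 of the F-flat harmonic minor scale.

Scale degree 6 of Fb harmonic minor is Dbb.
A perfect fourth (5 semitones) above Dbb lands on the letter G, giving Gbb.

Gbb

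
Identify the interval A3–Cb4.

The letter names run A→C, a span of 2 letter steps, so the interval is some kind of third.
A to Cb is 2 semitones. A major third is 4, so 2 makes it diminished.

diminished third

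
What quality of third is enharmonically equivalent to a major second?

diminished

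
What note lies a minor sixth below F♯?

A#

A sixth below F lands on the letter A.
A minor sixth spans 8 semitones, so F# moves to pitch class 10. On the letter A that is A#.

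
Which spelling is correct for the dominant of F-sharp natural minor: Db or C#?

C#

Each scale degree takes a distinct letter name. Degree 5 of a scale on F must use the letter C.
C# and Db are enharmonically the same pitch, but only C# uses the letter C, so it is the correct spelling here.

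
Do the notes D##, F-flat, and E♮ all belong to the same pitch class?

D## = pitch class 4 and Fb = pitch class 4 and E = pitch class 4 — the same pitch class, so they are enharmonic equivalents.

Yes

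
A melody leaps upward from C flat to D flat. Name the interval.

The letter names run C→D, a span of 1 letter step, so the interval is some kind of second.
Cb to Db is 2 semitones. A major second is 2, so 2 makes it major.

major second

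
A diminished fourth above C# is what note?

F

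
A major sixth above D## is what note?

D up a major sixth is B, so the target letter is B.
From D##, a major sixth is 9 semitones up: B##.

B##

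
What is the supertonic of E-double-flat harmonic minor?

Fb

The Ebb harmonic minor scale runs Ebb Fb Gbb Abb Bbb Cbb Db.
Degree 2 is Fb.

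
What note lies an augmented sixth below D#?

F

D down a major sixth is F, so the target letter is F.
From D#, an augmented sixth is 10 semitones down: F.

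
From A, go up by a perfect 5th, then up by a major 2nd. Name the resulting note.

A perfect fifth up from A is E (letter E, 7 semitones up).
A major second up from E is F# (letter F, 2 semitones up).

F#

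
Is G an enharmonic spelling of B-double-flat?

No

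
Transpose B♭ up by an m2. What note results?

B up a major second is C#, so the target letter is C.
From Bb, a minor second is 1 semitone up: Cb.

Cb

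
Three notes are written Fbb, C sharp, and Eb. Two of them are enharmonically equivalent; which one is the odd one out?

C#

In 12-tone equal temperament, enharmonic equivalents share a pitch class. Fbb is pitch class 3; C# is pitch class 1; Eb is pitch class 3.
Fbb and Eb share pitch class 3, while C# is pitch class 1.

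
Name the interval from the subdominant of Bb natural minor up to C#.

The subdominant of Bb natural minor is Eb.
Eb up to C#: letters E→C make it a sixth; 10 semitones makes it augmented.

augmented sixth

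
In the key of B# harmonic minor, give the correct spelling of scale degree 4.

E#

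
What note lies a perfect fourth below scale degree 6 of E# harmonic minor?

Scale degree 6 of E# harmonic minor is C#.
A perfect fourth (5 semitones) below C# lands on the letter G, giving G#.

G#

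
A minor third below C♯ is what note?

A#

C down a major third is Ab, so the target letter is A.
From C#, a minor third is 3 semitones down: A#.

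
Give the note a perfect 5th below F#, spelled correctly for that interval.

B

A fifth below F lands on the letter B.
A perfect fifth spans 7 semitones, so F# moves to pitch class 11. On the letter B that is B.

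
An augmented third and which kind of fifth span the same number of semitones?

An augmented third spans 5 semitones.
A fifth spanning 5 semitones is doubly diminished (the perfect fifth is 7).

doubly diminished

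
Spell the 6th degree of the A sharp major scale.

Degree 6 takes the letter 5 steps above A, which is F.
In major, degree 6 sits 9 semitones above the tonic. A# + 9 semitones is pitch class 7, spelled on F as F##.

F##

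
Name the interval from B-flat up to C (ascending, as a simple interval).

major second

Counting letters B–C gives a second.
Bb→C = 2 semitones, exactly the major second.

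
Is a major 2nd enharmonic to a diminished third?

A major second spans 2 semitones; a diminished third spans 2.
They are enharmonically equivalent.

Yes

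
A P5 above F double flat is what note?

Cbb

F up a perfect fifth is C, so the target letter is C.
From Fbb, a perfect fifth is 7 semitones up: Cbb.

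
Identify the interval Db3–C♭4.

The letter names run D→C, a span of 6 letter steps, so the interval is some kind of seventh.
Db to Cb is 10 semitones. A major seventh is 11, so 10 makes it minor.

minor seventh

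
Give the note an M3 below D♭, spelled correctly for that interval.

Bbb

D down a major third is Bb, so the target letter is B.
From Db, a major third is 4 semitones down: Bbb.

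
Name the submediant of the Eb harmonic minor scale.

Cb

The Eb harmonic minor scale runs Eb F Gb Ab Bb Cb D.
Degree 6 is Cb.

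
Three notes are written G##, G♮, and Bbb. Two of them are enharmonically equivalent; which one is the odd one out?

G

In 12-tone equal temperament, enharmonic equivalents share a pitch class. G## is pitch class 9; G is pitch class 7; Bbb is pitch class 9.
G## and Bbb share pitch class 9, while G is pitch class 7.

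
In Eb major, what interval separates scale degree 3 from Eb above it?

Scale degree 3 of Eb major is G.
G up to Eb: letters G→E make it a sixth; 8 semitones makes it minor.

minor sixth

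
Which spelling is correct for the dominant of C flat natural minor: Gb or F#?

Each scale degree takes a distinct letter name. Degree 5 of a scale on C must use the letter G.
Gb and F# are enharmonically the same pitch, but only Gb uses the letter G, so it is the correct spelling here.

Gb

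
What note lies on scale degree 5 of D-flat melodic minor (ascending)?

Ab

Degree 5 takes the letter 4 steps above D, which is A.
In melodic minor (ascending), degree 5 sits 7 semitones above the tonic. Db + 7 semitones is pitch class 8, spelled on A as Ab.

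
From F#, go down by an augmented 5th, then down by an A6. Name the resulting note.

An augmented fifth down from F# is Bb (letter B, 8 semitones down).
An augmented sixth down from Bb is Dbb (letter D, 10 semitones down).

Dbb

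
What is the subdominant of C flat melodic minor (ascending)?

Degree 4 takes the letter 3 steps above C, which is F.
In melodic minor (ascending), degree 4 sits 5 semitones above the tonic. Cb + 5 semitones is pitch class 4, spelled on F as Fb.

Fb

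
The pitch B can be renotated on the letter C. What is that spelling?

Cb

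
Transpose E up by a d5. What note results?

Bb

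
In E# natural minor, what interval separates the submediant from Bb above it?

diminished seventh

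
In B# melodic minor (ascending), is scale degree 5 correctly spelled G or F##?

Each scale degree takes a distinct letter name. Degree 5 of a scale on B must use the letter F.
F## and G are enharmonically the same pitch, but only F## uses the letter F, so it is the correct spelling here.

F##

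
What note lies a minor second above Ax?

B#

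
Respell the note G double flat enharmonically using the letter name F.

F

Gbb is pitch class 5. The letter F alone is pitch class 5.
Pitch class 5 on F needs no accidental: F.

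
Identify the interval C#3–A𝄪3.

The letter names run C→A, a span of 5 letter steps, so the interval is some kind of sixth.
C# to A## is 10 semitones. A major sixth is 9, so 10 makes it augmented.

augmented sixth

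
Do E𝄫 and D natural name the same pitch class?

Ebb = pitch class 2 and D = pitch class 2 — the same pitch class, so they are enharmonic equivalents.

Yes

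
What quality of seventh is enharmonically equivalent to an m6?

doubly diminished

A minor sixth spans 8 semitones.
A seventh spanning 8 semitones is doubly diminished (the major seventh is 11).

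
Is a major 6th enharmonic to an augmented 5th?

A major sixth spans 9 semitones; an augmented fifth spans 8.
The spans differ, so they are not enharmonic equivalents.

No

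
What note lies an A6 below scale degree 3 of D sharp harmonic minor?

Ab

Scale degree 3 of D# harmonic minor is F#.
An augmented sixth (10 semitones) below F# lands on the letter A, giving Ab.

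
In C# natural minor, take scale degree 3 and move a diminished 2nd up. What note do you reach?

Fb

Scale degree 3 of C# natural minor is E.
A diminished second (0 semitones) above E lands on the letter F, giving Fb.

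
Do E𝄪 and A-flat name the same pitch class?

Two spellings are enharmonically equivalent only if they share a pitch class.
Here E## → 6, Ab → 8; 6 ≠ 8, so they are not.

No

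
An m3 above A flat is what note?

A third above A lands on the letter C.
A minor third spans 3 semitones, so Ab moves to pitch class 11. On the letter C that is Cb.

Cb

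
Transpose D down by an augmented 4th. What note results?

A fourth below D lands on the letter A.
An augmented fourth spans 6 semitones, so D moves to pitch class 8. On the letter A that is Ab.

Ab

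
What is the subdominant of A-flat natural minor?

Db

The Ab natural minor scale runs Ab Bb Cb Db Eb Fb Gb.
Degree 4 is Db.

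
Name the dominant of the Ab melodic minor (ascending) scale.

Degree 5 takes the letter 4 steps above A, which is E.
In melodic minor (ascending), degree 5 sits 7 semitones above the tonic. Ab + 7 semitones is pitch class 3, spelled on E as Eb.

Eb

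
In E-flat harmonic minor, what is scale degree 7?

D

The Eb harmonic minor scale runs Eb F Gb Ab Bb Cb D.
Degree 7 is D.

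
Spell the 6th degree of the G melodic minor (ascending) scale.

E

Degree 6 takes the letter 5 steps above G, which is E.
In melodic minor (ascending), degree 6 sits 9 semitones above the tonic. G + 9 semitones is pitch class 4, spelled on E as E.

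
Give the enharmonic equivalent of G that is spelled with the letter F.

F##

G is pitch class 7. The letter F alone is pitch class 5.
To reach pitch class 7 from F requires an offset of +2 semitones, i.e. double sharp: F##.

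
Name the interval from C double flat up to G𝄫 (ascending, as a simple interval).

Counting letters C–D–E–F–G gives a fifth.
Cbb→Gbb = 7 semitones, exactly the perfect fifth.

perfect fifth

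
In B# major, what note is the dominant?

F##

The B# major scale runs B# C## D## E# F## G## A##.
Degree 5 is F##.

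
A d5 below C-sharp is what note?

C down a perfect fifth is F, so the target letter is F.
From C#, a diminished fifth is 6 semitones down: F##.

F##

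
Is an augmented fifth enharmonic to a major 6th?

No

An augmented fifth spans 8 semitones; a major sixth spans 9.
The spans differ, so they are not enharmonic equivalents.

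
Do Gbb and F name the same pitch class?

Gbb is pitch class 5; F is pitch class 5.
All spellings map to pitch class 5, so they are enharmonically equivalent.

Yes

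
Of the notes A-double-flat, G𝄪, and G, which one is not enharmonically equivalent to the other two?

G##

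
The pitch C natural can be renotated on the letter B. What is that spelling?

B#

Plain B sits 1 semitone below C, so on the letter B the same pitch needs a sharp: B#.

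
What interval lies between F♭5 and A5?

augmented third

Counting letters F–G–A gives a third.
Fb→A = 5 semitones, 1 wider than the major third (4), so augmented.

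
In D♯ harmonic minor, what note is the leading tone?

Degree 7 takes the letter 6 steps above D, which is C.
In harmonic minor, degree 7 sits 11 semitones above the tonic. D# + 11 semitones is pitch class 2, spelled on C as C##.

C##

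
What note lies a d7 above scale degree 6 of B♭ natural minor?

Fbb

Scale degree 6 of Bb natural minor is Gb.
A diminished seventh (9 semitones) above Gb lands on the letter F, giving Fbb.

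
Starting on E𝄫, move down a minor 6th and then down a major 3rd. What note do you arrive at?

Ebb

A minor sixth down from Ebb is Gb (letter G, 8 semitones down).
A major third down from Gb is Ebb (letter E, 4 semitones down).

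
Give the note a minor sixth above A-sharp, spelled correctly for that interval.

F#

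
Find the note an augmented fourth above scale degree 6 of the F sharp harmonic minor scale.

G#

Scale degree 6 of F# harmonic minor is D.
An augmented fourth (6 semitones) above D lands on the letter G, giving G#.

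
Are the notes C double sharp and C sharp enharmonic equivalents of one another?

Two spellings are enharmonically equivalent only if they share a pitch class.
Here C## → 2, C# → 1; 1 ≠ 2, so they are not.

No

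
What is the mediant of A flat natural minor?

Degree 3 takes the letter 2 steps above A, which is C.
In natural minor, degree 3 sits 3 semitones above the tonic. Ab + 3 semitones is pitch class 11, spelled on C as Cb.

Cb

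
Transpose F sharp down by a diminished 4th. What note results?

C##

F down a perfect fourth is C, so the target letter is C.
From F#, a diminished fourth is 4 semitones down: C##.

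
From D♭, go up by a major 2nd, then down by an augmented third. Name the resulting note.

Cbb

A major second up from Db is Eb (letter E, 2 semitones up).
An augmented third down from Eb is Cbb (letter C, 5 semitones down).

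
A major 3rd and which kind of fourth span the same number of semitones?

diminished

A major third spans 4 semitones.
A fourth spanning 4 semitones is diminished (the perfect fourth is 5).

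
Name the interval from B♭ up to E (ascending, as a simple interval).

The letter names run B→E, a span of 3 letter steps, so the interval is some kind of fourth.
Bb to E is 6 semitones. A perfect fourth is 5, so 6 makes it augmented.

augmented fourth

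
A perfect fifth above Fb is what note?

F up a perfect fifth is C, so the target letter is C.
From Fb, a perfect fifth is 7 semitones up: Cb.

Cb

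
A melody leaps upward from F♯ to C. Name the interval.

diminished fifth

Counting letters F–G–A–B–C gives a fifth.
F#→C = 6 semitones, 1 narrower than the perfect fifth (7), so diminished.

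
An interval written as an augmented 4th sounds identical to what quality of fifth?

An augmented fourth spans 6 semitones.
A fifth spanning 6 semitones is diminished (the perfect fifth is 7).

diminished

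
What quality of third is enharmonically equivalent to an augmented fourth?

An augmented fourth spans 6 semitones.
A third spanning 6 semitones is doubly augmented (the major third is 4).

doubly augmented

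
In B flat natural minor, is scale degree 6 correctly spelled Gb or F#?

Each scale degree takes a distinct letter name. Degree 6 of a scale on B must use the letter G.
Gb and F# are enharmonically the same pitch, but only Gb uses the letter G, so it is the correct spelling here.

Gb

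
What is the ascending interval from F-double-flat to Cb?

augmented fifth

The letter names run F→C, a span of 4 letter steps, so the interval is some kind of fifth.
Fbb to Cb is 8 semitones. A perfect fifth is 7, so 8 makes it augmented.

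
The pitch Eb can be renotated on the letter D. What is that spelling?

D#

Plain D sits 1 semitone below Eb, so on the letter D the same pitch needs a sharp: D#.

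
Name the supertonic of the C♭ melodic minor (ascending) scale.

Db

The Cb melodic minor (ascending) scale runs Cb Db Ebb Fb Gb Ab Bb.
Degree 2 is Db.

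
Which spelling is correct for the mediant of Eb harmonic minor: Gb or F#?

Each scale degree takes a distinct letter name. Degree 3 of a scale on E must use the letter G.
Gb and F# are enharmonically the same pitch, but only Gb uses the letter G, so it is the correct spelling here.

Gb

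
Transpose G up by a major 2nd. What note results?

G up a major second is A, so the target letter is A.
From G, a major second is 2 semitones up: A.

A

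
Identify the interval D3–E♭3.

minor second

Counting letters D–E gives a second.
D→Eb = 1 semitone, 1 narrower than the major second (2), so minor.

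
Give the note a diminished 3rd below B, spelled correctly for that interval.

G##

A third below B lands on the letter G.
A diminished third spans 2 semitones, so B moves to pitch class 9. On the letter G that is G##.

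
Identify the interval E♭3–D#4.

augmented seventh

Counting letters E–F–G–A–B–C–D gives a seventh.
Eb→D# = 12 semitones, 1 wider than the major seventh (11), so augmented.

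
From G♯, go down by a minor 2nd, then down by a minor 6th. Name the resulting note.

A##

A minor second down from G# is F## (letter F, 1 semitone down).
A minor sixth down from F## is A## (letter A, 8 semitones down).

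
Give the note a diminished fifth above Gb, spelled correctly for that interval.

A fifth above G lands on the letter D.
A diminished fifth spans 6 semitones, so Gb moves to pitch class 0. On the letter D that is Dbb.

Dbb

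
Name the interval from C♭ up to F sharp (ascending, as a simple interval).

Counting letters C–D–E–F gives a fourth.
Cb→F# = 7 semitones, 2 wider than the perfect fourth (5), so doubly augmented.

doubly augmented fourth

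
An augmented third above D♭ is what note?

F#

A third above D lands on the letter F.
An augmented third spans 5 semitones, so Db moves to pitch class 6. On the letter F that is F#.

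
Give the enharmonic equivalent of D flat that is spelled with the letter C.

C#

Plain C sits 1 semitone below Db, so on the letter C the same pitch needs a sharp: C#.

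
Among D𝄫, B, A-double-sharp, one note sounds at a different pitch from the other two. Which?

Dbb

In 12-tone equal temperament, enharmonic equivalents share a pitch class. Dbb is pitch class 0; B is pitch class 11; A## is pitch class 11.
B and A## share pitch class 11, while Dbb is pitch class 0.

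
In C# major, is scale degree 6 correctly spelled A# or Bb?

Each scale degree takes a distinct letter name. Degree 6 of a scale on C must use the letter A.
A# and Bb are enharmonically the same pitch, but only A# uses the letter A, so it is the correct spelling here.

A#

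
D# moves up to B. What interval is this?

Counting letters D–E–F–G–A–B gives a sixth.
D#→B = 8 semitones, 1 narrower than the major sixth (9), so minor.

minor sixth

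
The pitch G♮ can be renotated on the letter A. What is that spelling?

Abb

G is pitch class 7. The letter A alone is pitch class 9.
To reach pitch class 7 from A requires an offset of -2 semitones, i.e. double flat: Abb.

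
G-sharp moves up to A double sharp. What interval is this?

augmented second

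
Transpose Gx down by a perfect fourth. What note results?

G down a perfect fourth is D, so the target letter is D.
From G##, a perfect fourth is 5 semitones down: D##.

D##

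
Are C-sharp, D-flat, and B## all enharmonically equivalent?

C# = pitch class 1 and Db = pitch class 1 and B## = pitch class 1 — the same pitch class, so they are enharmonic equivalents.

Yes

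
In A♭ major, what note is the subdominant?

Db

Degree 4 takes the letter 3 steps above A, which is D.
In major, degree 4 sits 5 semitones above the tonic. Ab + 5 semitones is pitch class 1, spelled on D as Db.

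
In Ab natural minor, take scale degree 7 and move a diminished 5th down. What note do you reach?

C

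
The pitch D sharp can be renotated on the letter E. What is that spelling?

D# is pitch class 3. The letter E alone is pitch class 4.
To reach pitch class 3 from E requires an offset of -1 semitone, i.e. flat: Eb.

Eb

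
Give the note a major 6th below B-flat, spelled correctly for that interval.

B down a major sixth is D, so the target letter is D.
From Bb, a major sixth is 9 semitones down: Db.

Db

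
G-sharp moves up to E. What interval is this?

minor sixth

Counting letters G–A–B–C–D–E gives a sixth.
G#→E = 8 semitones, 1 narrower than the major sixth (9), so minor.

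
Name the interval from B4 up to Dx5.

Counting letters B–C–D gives a third.
B→D## = 5 semitones, 1 wider than the major third (4), so augmented.

augmented third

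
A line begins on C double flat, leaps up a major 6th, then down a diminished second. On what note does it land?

G

A major sixth up from Cbb is Abb (letter A, 9 semitones up).
A diminished second down from Abb is G (letter G, 0 semitones down).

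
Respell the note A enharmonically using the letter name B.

Bbb

A is pitch class 9. The letter B alone is pitch class 11.
To reach pitch class 9 from B requires an offset of -2 semitones, i.e. double flat: Bbb.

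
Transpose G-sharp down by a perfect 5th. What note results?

C#

G down a perfect fifth is C, so the target letter is C.
From G#, a perfect fifth is 7 semitones down: C#.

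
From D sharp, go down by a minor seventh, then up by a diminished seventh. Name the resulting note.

A minor seventh down from D# is E# (letter E, 10 semitones down).
A diminished seventh up from E# is D (letter D, 9 semitones up).

D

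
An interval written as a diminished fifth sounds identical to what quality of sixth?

A diminished fifth spans 6 semitones.
A sixth spanning 6 semitones is doubly diminished (the major sixth is 9).

doubly diminished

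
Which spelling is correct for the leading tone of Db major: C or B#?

C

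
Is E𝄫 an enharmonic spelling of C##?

Yes

Ebb = pitch class 2 and C## = pitch class 2 — the same pitch class, so they are enharmonic equivalents.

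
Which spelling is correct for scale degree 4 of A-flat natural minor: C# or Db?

Db

Each scale degree takes a distinct letter name. Degree 4 of a scale on A must use the letter D.
Db and C# are enharmonically the same pitch, but only Db uses the letter D, so it is the correct spelling here.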